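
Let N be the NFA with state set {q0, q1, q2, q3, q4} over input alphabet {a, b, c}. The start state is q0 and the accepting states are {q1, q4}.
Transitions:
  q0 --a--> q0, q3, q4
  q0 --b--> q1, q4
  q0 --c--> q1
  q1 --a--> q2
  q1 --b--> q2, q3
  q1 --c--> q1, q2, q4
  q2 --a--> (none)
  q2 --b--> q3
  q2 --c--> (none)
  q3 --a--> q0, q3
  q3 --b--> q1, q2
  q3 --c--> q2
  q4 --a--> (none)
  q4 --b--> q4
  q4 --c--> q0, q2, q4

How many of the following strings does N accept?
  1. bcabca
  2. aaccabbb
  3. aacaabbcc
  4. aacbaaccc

bcabca: accepted
aaccabbb: accepted
aacaabbcc: accepted
aacbaaccc: accepted

4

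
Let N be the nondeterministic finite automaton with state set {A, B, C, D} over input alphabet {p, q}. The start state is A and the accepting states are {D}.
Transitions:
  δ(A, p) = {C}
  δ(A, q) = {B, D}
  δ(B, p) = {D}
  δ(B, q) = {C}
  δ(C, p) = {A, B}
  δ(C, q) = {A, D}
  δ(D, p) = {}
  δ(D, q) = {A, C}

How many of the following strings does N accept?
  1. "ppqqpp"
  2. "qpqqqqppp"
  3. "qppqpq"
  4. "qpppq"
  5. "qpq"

2

"ppqqpp": accepted
"qpqqqqppp": accepted
"qppqpq": rejected
"qpppq": rejected
"qpq": rejected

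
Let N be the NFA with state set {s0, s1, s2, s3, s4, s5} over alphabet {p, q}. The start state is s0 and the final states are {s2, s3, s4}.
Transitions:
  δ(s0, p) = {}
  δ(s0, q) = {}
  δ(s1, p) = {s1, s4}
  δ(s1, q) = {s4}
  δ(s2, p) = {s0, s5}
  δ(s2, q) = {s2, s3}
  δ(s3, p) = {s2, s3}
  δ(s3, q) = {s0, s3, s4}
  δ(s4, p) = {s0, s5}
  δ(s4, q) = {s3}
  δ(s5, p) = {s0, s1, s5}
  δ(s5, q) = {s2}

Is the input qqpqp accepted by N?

Start: {s0}
read q: {}
The reachable set is empty and stays empty for the remaining 4 symbols.
Reachable ∩ accepting = {} — empty.

rejected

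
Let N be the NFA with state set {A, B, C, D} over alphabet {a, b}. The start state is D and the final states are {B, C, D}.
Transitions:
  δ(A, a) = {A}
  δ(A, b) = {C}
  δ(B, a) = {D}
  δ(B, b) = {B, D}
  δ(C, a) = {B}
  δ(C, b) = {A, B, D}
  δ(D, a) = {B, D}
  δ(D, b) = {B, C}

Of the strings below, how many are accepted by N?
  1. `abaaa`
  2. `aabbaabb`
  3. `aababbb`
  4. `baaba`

`abaaa`: accepted
`aabbaabb`: accepted
`aababbb`: accepted
`baaba`: accepted

4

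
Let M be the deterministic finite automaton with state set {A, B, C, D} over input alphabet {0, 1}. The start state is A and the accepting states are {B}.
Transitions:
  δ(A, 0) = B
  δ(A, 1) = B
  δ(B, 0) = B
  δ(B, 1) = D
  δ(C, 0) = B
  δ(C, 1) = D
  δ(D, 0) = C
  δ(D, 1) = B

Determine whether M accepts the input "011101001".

A --0--> B
B --1--> D
D --1--> B
B --1--> D
D --0--> C
C --1--> D
D --0--> C
C --0--> B
B --1--> D
End in state D, which is not an accepting state.

rejected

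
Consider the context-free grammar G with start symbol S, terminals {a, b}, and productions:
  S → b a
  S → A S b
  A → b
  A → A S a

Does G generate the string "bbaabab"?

S ⇒ ASb ⇒ ASaSb ⇒ bSaSb ⇒ bbaaSb ⇒ bbaabab

yes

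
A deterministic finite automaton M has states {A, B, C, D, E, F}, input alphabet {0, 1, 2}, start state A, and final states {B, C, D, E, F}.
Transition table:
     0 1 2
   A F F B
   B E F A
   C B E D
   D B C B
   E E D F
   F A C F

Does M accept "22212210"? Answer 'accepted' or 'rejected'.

accepted

A --2--> B
B --2--> A
A --2--> B
B --1--> F
F --2--> F
F --2--> F
F --1--> C
C --0--> B
End in state B, which is an accepting state.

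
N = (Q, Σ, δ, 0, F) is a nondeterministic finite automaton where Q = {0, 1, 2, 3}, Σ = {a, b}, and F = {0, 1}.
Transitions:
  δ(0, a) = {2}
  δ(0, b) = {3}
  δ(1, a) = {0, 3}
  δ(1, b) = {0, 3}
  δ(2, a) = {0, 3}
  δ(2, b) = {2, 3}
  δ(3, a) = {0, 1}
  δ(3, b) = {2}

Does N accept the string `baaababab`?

accepted

Start: {0}
read b: {3}
read a: {0, 1}
read a: {0, 2, 3}
read a: {0, 1, 2, 3}
read b: {0, 2, 3}
read a: {0, 1, 2, 3}
read b: {0, 2, 3}
read a: {0, 1, 2, 3}
read b: {0, 2, 3}
Reachable ∩ accepting = {0} — nonempty.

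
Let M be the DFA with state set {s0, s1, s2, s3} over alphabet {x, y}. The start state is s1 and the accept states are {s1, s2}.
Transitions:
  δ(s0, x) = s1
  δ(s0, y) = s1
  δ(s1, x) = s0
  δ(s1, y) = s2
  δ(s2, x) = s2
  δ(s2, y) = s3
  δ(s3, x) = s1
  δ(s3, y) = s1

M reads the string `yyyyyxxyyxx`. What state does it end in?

s1 --y--> s2
s2 --y--> s3
s3 --y--> s1
s1 --y--> s2
s2 --y--> s3
s3 --x--> s1
s1 --x--> s0
s0 --y--> s1
s1 --y--> s2
s2 --x--> s2
s2 --x--> s2

s2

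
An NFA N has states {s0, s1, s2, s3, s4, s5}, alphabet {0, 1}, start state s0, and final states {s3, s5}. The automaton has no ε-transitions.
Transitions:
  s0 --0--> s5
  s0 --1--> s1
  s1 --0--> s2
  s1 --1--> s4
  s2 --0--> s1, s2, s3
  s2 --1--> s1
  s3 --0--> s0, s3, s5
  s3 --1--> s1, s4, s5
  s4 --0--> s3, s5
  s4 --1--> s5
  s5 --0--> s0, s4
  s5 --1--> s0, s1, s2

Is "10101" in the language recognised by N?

rejected

Start: {s0}
read 1: {s1}
read 0: {s2}
read 1: {s1}
read 0: {s2}
read 1: {s1}
Reachable ∩ accepting = {} — empty.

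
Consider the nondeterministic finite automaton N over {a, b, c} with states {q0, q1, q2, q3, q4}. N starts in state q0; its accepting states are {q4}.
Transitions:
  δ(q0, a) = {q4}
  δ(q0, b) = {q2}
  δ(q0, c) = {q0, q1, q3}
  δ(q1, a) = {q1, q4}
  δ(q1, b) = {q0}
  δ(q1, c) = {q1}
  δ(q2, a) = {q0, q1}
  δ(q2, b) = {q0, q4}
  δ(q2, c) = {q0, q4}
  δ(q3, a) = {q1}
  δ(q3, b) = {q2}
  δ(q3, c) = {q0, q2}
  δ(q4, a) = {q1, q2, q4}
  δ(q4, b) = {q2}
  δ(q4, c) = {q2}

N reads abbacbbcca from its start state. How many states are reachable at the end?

Start: {q0}
read a: {q4}
read b: {q2}
read b: {q0, q4}
read a: {q1, q2, q4}
read c: {q0, q1, q2, q4}
read b: {q0, q2, q4}
read b: {q0, q2, q4}
read c: {q0, q1, q2, q3, q4}
read c: {q0, q1, q2, q3, q4}
read a: {q0, q1, q2, q4}
Final reachable set {q0, q1, q2, q4} has 4 states.

4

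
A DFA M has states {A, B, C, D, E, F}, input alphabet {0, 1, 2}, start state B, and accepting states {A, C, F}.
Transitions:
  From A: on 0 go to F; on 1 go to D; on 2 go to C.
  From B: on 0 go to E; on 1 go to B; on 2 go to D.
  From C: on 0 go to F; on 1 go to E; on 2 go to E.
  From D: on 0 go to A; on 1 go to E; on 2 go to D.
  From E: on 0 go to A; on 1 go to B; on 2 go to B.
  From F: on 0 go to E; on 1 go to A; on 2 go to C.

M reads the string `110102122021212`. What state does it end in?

D

B --1--> B
B --1--> B
B --0--> E
E --1--> B
B --0--> E
E --2--> B
B --1--> B
B --2--> D
D --2--> D
D --0--> A
A --2--> C
C --1--> E
E --2--> B
B --1--> B
B --2--> D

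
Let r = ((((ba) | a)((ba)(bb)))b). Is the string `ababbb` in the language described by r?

Split as ababb·b: (((ba)|a)((ba)(bb))) matches ababb and b matches b.

yes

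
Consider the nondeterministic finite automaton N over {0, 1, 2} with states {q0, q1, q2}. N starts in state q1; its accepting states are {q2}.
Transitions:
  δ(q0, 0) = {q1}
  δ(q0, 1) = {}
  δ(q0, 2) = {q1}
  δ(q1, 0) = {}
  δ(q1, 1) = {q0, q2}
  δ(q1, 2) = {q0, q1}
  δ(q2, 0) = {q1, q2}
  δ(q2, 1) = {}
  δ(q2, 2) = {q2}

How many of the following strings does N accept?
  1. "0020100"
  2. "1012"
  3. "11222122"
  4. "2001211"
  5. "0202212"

1

"0020100": rejected
"1012": accepted
"11222122": rejected
"2001211": rejected
"0202212": rejected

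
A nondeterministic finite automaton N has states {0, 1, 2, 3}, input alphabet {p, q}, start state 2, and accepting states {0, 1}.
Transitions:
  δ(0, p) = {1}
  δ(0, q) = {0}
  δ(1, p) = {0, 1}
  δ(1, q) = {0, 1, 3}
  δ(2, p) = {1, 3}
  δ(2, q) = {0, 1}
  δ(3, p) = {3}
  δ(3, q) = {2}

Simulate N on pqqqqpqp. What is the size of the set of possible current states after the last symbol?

Start: {2}
read p: {1, 3}
read q: {0, 1, 2, 3}
read q: {0, 1, 2, 3}
read q: {0, 1, 2, 3}
read q: {0, 1, 2, 3}
read p: {0, 1, 3}
read q: {0, 1, 2, 3}
read p: {0, 1, 3}
Final reachable set {0, 1, 3} has 3 states.

3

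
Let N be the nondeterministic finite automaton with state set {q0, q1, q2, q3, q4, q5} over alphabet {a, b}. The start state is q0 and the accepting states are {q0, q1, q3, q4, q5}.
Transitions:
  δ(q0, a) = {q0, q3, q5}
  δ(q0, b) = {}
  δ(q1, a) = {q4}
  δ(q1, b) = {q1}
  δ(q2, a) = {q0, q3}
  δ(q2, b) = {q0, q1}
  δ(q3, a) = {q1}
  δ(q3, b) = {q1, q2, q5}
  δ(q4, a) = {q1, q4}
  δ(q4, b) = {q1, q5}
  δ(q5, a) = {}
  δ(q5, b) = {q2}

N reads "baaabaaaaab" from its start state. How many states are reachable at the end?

Start: {q0}
read b: {}
The reachable set is empty and stays empty for the remaining 10 symbols.
Final reachable set {} has 0 states.

0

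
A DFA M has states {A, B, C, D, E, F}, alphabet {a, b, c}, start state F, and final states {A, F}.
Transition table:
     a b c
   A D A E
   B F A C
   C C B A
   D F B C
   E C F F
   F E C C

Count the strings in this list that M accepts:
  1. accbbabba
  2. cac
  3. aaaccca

accbbabba: rejected
cac: accepted
aaaccca: rejected

1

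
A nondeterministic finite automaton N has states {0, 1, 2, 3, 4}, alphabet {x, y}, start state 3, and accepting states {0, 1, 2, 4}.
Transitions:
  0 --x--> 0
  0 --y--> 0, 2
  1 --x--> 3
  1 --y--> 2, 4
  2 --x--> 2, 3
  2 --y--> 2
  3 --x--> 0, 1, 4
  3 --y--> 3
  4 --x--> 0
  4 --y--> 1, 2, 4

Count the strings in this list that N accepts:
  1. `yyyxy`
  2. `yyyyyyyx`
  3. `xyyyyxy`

`yyyxy`: accepted
`yyyyyyyx`: accepted
`xyyyyxy`: accepted

3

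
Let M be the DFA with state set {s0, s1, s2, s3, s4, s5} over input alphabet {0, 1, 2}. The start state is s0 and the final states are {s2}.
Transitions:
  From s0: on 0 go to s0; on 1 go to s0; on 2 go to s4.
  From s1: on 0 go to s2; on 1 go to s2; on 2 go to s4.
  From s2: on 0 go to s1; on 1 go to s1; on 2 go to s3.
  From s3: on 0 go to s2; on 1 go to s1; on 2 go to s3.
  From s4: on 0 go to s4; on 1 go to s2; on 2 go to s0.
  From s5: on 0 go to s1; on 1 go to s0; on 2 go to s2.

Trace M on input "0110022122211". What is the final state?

s0 --0--> s0
s0 --1--> s0
s0 --1--> s0
s0 --0--> s0
s0 --0--> s0
s0 --2--> s4
s4 --2--> s0
s0 --1--> s0
s0 --2--> s4
s4 --2--> s0
s0 --2--> s4
s4 --1--> s2
s2 --1--> s1

s1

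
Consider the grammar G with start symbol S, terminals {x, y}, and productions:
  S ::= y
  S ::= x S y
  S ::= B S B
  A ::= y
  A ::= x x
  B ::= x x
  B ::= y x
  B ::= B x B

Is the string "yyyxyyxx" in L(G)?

no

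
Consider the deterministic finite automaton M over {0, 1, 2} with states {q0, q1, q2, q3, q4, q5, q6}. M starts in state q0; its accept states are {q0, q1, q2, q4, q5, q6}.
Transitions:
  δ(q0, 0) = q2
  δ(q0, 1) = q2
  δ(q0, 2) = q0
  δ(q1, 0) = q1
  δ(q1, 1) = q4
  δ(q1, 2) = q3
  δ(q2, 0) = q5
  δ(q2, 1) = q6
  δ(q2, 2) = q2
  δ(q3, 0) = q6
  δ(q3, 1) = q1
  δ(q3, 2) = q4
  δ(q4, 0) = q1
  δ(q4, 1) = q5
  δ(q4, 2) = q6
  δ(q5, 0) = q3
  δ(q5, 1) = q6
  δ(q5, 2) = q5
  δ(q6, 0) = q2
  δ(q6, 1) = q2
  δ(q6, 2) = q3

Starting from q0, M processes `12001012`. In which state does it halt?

q6

q0 --1--> q2
q2 --2--> q2
q2 --0--> q5
q5 --0--> q3
q3 --1--> q1
q1 --0--> q1
q1 --1--> q4
q4 --2--> q6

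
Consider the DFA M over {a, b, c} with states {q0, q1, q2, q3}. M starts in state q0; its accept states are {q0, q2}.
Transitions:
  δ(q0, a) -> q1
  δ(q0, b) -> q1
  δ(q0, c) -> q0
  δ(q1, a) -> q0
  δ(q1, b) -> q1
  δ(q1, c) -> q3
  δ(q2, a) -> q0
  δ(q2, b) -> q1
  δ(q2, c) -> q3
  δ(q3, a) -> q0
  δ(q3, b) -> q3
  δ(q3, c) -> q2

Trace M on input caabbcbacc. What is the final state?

q0 --c--> q0
q0 --a--> q1
q1 --a--> q0
q0 --b--> q1
q1 --b--> q1
q1 --c--> q3
q3 --b--> q3
q3 --a--> q0
q0 --c--> q0
q0 --c--> q0

q0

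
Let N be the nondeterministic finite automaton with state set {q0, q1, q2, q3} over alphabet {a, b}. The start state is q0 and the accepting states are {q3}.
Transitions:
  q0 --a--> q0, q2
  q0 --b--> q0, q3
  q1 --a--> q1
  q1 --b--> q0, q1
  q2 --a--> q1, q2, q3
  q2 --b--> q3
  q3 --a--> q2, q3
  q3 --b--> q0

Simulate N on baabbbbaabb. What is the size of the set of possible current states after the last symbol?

3

Start: {q0}
read b: {q0, q3}
read a: {q0, q2, q3}
read a: {q0, q1, q2, q3}
read b: {q0, q1, q3}
read b: {q0, q1, q3}
read b: {q0, q1, q3}
read b: {q0, q1, q3}
read a: {q0, q1, q2, q3}
read a: {q0, q1, q2, q3}
read b: {q0, q1, q3}
read b: {q0, q1, q3}
Final reachable set {q0, q1, q3} has 3 states.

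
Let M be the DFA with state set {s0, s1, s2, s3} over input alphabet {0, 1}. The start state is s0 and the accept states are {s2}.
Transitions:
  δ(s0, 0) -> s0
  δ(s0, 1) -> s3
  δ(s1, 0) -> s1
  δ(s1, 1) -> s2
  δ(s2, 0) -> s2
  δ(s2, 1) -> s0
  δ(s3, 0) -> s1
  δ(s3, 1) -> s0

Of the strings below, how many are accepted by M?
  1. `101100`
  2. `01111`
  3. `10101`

`101100`: rejected
`01111`: rejected
`10101`: rejected

0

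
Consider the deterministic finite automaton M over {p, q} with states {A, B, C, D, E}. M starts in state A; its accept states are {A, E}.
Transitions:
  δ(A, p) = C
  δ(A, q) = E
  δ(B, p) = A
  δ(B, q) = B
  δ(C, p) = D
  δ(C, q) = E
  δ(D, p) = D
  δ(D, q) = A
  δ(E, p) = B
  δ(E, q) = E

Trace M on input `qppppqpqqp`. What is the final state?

A --q--> E
E --p--> B
B --p--> A
A --p--> C
C --p--> D
D --q--> A
A --p--> C
C --q--> E
E --q--> E
E --p--> B

B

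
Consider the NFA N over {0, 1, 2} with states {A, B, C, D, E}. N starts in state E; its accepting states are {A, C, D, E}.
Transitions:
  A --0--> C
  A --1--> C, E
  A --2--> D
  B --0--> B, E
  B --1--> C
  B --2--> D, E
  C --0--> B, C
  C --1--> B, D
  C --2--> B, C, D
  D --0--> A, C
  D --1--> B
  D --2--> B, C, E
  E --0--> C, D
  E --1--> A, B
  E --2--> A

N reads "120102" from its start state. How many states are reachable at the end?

5

Start: {E}
read 1: {A, B}
read 2: {D, E}
read 0: {A, C, D}
read 1: {B, C, D, E}
read 0: {A, B, C, D, E}
read 2: {A, B, C, D, E}
Final reachable set {A, B, C, D, E} has 5 states.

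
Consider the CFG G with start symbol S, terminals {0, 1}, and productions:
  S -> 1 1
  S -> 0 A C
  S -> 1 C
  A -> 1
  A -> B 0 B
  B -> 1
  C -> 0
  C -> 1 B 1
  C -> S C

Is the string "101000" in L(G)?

no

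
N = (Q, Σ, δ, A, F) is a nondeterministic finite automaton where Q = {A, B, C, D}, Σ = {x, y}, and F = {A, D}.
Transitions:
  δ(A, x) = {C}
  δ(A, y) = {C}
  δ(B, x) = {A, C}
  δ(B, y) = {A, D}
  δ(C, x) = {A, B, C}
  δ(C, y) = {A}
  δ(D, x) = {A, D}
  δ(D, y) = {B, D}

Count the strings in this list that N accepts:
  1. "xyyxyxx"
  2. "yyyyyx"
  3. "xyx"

2

"xyyxyxx": accepted
"yyyyyx": accepted
"xyx": rejected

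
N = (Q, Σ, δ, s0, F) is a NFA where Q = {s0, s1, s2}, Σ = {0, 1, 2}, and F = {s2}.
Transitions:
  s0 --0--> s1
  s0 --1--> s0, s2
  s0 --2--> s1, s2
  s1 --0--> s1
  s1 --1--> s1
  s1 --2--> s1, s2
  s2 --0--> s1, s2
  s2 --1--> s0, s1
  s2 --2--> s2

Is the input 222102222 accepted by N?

Start: {s0}
read 2: {s1, s2}
read 2: {s1, s2}
read 2: {s1, s2}
read 1: {s0, s1}
read 0: {s1}
read 2: {s1, s2}
read 2: {s1, s2}
read 2: {s1, s2}
read 2: {s1, s2}
Reachable ∩ accepting = {s2} — nonempty.

accepted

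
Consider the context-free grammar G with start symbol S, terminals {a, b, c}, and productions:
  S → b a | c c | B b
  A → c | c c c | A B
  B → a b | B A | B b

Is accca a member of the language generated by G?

no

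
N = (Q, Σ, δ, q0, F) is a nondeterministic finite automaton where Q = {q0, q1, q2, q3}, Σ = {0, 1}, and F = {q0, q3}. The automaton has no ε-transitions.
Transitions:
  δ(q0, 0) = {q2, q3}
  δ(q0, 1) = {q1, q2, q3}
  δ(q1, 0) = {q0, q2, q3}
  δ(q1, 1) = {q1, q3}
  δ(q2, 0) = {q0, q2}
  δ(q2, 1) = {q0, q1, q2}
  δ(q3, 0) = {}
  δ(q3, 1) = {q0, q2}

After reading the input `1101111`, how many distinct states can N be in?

Start: {q0}
read 1: {q1, q2, q3}
read 1: {q0, q1, q2, q3}
read 0: {q0, q2, q3}
read 1: {q0, q1, q2, q3}
read 1: {q0, q1, q2, q3}
read 1: {q0, q1, q2, q3}
read 1: {q0, q1, q2, q3}
Final reachable set {q0, q1, q2, q3} has 4 states.

4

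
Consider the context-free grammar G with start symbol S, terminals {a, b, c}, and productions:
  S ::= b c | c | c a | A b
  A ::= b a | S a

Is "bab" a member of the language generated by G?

S ⇒ Ab ⇒ bab

yes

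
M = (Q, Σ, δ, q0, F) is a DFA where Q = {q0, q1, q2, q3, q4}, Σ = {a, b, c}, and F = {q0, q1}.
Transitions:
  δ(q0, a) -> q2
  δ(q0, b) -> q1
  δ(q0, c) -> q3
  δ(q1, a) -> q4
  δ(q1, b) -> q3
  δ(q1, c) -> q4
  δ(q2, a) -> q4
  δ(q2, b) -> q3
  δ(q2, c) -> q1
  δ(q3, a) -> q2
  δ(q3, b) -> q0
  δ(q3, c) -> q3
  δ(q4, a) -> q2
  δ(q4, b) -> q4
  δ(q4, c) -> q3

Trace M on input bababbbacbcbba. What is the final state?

q0 --b--> q1
q1 --a--> q4
q4 --b--> q4
q4 --a--> q2
q2 --b--> q3
q3 --b--> q0
q0 --b--> q1
q1 --a--> q4
q4 --c--> q3
q3 --b--> q0
q0 --c--> q3
q3 --b--> q0
q0 --b--> q1
q1 --a--> q4

q4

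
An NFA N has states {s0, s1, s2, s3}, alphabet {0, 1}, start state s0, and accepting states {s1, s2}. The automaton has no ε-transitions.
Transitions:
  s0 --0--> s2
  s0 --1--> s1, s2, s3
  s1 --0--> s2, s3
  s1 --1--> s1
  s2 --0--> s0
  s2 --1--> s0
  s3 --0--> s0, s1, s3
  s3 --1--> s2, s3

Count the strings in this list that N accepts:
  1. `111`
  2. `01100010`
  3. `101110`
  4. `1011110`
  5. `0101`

`111`: accepted
`01100010`: accepted
`101110`: accepted
`1011110`: accepted
`0101`: rejected

4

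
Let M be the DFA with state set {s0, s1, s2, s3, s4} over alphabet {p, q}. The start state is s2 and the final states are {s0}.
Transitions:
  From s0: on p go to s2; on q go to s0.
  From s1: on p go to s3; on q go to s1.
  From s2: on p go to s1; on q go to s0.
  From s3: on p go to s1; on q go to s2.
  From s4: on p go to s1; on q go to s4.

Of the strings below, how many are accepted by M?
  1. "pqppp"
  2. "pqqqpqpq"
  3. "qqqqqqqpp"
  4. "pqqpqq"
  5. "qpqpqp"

1

"pqppp": rejected
"pqqqpqpq": rejected
"qqqqqqqpp": rejected
"pqqpqq": accepted
"qpqpqp": rejected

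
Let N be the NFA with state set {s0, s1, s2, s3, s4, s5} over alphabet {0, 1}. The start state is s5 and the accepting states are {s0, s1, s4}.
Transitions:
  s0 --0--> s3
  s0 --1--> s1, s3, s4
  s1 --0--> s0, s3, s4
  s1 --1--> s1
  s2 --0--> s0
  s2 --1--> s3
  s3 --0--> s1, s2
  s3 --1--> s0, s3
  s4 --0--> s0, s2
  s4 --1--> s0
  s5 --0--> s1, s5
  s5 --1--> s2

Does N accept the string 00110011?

Start: {s5}
read 0: {s1, s5}
read 0: {s0, s1, s3, s4, s5}
read 1: {s0, s1, s2, s3, s4}
read 1: {s0, s1, s3, s4}
read 0: {s0, s1, s2, s3, s4}
read 0: {s0, s1, s2, s3, s4}
read 1: {s0, s1, s3, s4}
read 1: {s0, s1, s3, s4}
Reachable ∩ accepting = {s0, s1, s4} — nonempty.

accepted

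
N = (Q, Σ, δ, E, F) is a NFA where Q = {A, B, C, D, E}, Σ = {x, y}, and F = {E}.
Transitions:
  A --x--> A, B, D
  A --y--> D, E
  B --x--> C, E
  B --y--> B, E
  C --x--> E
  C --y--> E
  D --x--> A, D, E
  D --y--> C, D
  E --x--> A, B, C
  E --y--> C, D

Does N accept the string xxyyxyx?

Start: {E}
read x: {A, B, C}
read x: {A, B, C, D, E}
read y: {B, C, D, E}
read y: {B, C, D, E}
read x: {A, B, C, D, E}
read y: {B, C, D, E}
read x: {A, B, C, D, E}
Reachable ∩ accepting = {E} — nonempty.

accepted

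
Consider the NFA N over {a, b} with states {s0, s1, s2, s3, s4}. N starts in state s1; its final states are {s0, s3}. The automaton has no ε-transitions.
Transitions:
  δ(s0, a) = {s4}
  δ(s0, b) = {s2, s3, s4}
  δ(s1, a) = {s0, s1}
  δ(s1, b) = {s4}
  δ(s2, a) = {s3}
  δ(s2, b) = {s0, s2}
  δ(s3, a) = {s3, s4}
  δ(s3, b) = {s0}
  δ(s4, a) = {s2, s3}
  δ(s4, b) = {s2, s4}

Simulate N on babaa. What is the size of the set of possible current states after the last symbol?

Start: {s1}
read b: {s4}
read a: {s2, s3}
read b: {s0, s2}
read a: {s3, s4}
read a: {s2, s3, s4}
Final reachable set {s2, s3, s4} has 3 states.

3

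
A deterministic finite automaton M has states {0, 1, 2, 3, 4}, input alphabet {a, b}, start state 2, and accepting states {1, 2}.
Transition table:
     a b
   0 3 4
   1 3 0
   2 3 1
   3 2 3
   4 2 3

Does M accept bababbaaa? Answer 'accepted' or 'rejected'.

rejected

2 --b--> 1
1 --a--> 3
3 --b--> 3
3 --a--> 2
2 --b--> 1
1 --b--> 0
0 --a--> 3
3 --a--> 2
2 --a--> 3
End in state 3, which is not an accepting state.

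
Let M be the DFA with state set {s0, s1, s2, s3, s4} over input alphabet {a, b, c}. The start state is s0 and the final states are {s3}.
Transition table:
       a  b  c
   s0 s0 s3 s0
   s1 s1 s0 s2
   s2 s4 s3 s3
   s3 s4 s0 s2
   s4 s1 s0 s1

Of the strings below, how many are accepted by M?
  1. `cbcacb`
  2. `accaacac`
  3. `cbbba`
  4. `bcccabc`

`cbcacb`: rejected
`accaacac`: rejected
`cbbba`: rejected
`bcccabc`: rejected

0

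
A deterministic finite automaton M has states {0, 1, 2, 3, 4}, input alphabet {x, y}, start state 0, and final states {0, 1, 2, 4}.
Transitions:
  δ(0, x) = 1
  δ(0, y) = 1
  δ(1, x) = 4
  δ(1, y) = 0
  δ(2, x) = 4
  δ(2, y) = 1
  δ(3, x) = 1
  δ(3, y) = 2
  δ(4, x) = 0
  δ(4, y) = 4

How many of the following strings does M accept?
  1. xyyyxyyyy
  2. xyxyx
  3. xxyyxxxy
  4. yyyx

4

xyyyxyyyy: accepted
xyxyx: accepted
xxyyxxxy: accepted
yyyx: accepted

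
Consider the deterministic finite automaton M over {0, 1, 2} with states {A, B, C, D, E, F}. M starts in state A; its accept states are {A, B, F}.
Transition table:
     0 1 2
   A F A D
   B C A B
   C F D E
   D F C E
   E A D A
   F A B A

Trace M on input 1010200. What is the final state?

A --1--> A
A --0--> F
F --1--> B
B --0--> C
C --2--> E
E --0--> A
A --0--> F

F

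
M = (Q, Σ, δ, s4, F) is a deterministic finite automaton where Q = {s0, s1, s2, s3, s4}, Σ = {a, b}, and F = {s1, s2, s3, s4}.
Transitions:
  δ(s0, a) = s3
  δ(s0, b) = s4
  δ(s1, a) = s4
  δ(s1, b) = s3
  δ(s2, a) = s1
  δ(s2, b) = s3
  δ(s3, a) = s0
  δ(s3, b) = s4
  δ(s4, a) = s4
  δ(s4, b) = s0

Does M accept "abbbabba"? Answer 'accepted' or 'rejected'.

accepted

s4 --a--> s4
s4 --b--> s0
s0 --b--> s4
s4 --b--> s0
s0 --a--> s3
s3 --b--> s4
s4 --b--> s0
s0 --a--> s3
End in state s3, which is an accepting state.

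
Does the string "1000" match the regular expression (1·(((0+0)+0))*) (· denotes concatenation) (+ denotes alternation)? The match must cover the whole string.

yes

Split as 1·000: 1 matches 1 and (((0+0)+0))* matches 000.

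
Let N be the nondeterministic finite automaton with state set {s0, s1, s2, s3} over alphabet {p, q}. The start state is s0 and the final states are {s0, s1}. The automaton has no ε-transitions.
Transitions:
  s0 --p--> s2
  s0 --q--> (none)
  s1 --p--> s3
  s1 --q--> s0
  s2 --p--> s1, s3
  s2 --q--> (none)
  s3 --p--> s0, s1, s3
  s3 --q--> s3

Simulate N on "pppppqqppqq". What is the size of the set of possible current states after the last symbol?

Start: {s0}
read p: {s2}
read p: {s1, s3}
read p: {s0, s1, s3}
read p: {s0, s1, s2, s3}
read p: {s0, s1, s2, s3}
read q: {s0, s3}
read q: {s3}
read p: {s0, s1, s3}
read p: {s0, s1, s2, s3}
read q: {s0, s3}
read q: {s3}
Final reachable set {s3} has 1 state.

1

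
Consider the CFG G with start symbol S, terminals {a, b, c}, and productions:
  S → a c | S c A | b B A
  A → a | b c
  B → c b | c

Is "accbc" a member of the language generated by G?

S ⇒ ScA ⇒ accA ⇒ accbc

yes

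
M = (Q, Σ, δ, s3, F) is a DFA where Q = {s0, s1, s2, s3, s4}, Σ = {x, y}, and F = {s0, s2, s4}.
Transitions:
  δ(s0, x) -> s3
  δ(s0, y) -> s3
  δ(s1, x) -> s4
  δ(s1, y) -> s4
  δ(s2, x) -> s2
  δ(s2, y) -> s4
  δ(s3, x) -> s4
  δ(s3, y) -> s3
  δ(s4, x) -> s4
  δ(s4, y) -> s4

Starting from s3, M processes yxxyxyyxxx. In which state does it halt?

s4

s3 --y--> s3
s3 --x--> s4
s4 --x--> s4
s4 --y--> s4
s4 --x--> s4
s4 --y--> s4
s4 --y--> s4
s4 --x--> s4
s4 --x--> s4
s4 --x--> s4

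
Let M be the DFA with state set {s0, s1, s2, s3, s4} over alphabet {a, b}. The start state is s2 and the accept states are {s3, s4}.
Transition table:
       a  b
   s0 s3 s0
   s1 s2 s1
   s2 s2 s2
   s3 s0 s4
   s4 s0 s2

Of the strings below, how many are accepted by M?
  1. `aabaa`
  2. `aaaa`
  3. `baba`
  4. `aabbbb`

0

`aabaa`: rejected
`aaaa`: rejected
`baba`: rejected
`aabbbb`: rejected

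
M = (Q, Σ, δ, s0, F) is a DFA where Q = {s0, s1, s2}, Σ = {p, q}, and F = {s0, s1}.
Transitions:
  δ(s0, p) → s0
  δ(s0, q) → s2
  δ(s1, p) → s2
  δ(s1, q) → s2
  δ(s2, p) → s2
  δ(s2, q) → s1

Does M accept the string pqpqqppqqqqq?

s0 --p--> s0
s0 --q--> s2
s2 --p--> s2
s2 --q--> s1
s1 --q--> s2
s2 --p--> s2
s2 --p--> s2
s2 --q--> s1
s1 --q--> s2
s2 --q--> s1
s1 --q--> s2
s2 --q--> s1
End in state s1, which is an accepting state.

accepted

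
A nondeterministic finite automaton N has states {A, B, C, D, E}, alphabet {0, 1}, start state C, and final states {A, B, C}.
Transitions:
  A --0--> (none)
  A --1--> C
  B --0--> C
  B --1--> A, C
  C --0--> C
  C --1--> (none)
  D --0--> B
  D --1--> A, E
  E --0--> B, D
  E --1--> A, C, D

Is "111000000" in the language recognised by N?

rejected

Start: {C}
read 1: {}
The reachable set is empty and stays empty for the remaining 8 symbols.
Reachable ∩ accepting = {} — empty.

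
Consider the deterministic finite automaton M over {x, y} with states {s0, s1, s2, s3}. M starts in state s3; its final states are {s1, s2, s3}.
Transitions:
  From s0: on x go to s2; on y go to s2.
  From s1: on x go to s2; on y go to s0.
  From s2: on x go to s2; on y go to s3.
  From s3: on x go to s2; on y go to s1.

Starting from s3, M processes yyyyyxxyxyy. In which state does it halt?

s3 --y--> s1
s1 --y--> s0
s0 --y--> s2
s2 --y--> s3
s3 --y--> s1
s1 --x--> s2
s2 --x--> s2
s2 --y--> s3
s3 --x--> s2
s2 --y--> s3
s3 --y--> s1

s1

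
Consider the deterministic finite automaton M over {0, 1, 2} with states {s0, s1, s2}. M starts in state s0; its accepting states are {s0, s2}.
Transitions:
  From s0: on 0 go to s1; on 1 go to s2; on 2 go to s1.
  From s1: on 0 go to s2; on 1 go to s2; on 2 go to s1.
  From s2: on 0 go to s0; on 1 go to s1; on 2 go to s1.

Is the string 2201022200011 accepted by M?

rejected

s0 --2--> s1
s1 --2--> s1
s1 --0--> s2
s2 --1--> s1
s1 --0--> s2
s2 --2--> s1
s1 --2--> s1
s1 --2--> s1
s1 --0--> s2
s2 --0--> s0
s0 --0--> s1
s1 --1--> s2
s2 --1--> s1
End in state s1, which is not an accepting state.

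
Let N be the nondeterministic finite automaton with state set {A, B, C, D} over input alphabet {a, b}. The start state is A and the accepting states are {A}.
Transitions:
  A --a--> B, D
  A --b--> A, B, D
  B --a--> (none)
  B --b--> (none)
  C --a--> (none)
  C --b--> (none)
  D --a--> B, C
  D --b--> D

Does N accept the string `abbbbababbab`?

Start: {A}
read a: {B, D}
read b: {D}
read b: {D}
read b: {D}
read b: {D}
read a: {B, C}
read b: {}
The reachable set is empty and stays empty for the remaining 5 symbols.
Reachable ∩ accepting = {} — empty.

rejected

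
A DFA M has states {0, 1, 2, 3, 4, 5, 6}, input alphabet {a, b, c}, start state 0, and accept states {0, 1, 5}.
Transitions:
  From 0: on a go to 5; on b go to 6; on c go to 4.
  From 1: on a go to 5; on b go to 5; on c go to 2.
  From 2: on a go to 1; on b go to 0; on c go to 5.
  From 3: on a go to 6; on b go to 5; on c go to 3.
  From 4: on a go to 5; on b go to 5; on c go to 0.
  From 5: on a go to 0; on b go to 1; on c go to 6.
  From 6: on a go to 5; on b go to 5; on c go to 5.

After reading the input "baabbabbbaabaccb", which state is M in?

0 --b--> 6
6 --a--> 5
5 --a--> 0
0 --b--> 6
6 --b--> 5
5 --a--> 0
0 --b--> 6
6 --b--> 5
5 --b--> 1
1 --a--> 5
5 --a--> 0
0 --b--> 6
6 --a--> 5
5 --c--> 6
6 --c--> 5
5 --b--> 1

1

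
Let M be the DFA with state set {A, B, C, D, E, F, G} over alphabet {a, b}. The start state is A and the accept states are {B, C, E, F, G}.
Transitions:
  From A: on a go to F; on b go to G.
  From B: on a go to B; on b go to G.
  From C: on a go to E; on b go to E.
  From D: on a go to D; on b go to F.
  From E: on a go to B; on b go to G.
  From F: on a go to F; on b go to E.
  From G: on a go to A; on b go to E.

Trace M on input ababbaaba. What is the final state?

A

A --a--> F
F --b--> E
E --a--> B
B --b--> G
G --b--> E
E --a--> B
B --a--> B
B --b--> G
G --a--> A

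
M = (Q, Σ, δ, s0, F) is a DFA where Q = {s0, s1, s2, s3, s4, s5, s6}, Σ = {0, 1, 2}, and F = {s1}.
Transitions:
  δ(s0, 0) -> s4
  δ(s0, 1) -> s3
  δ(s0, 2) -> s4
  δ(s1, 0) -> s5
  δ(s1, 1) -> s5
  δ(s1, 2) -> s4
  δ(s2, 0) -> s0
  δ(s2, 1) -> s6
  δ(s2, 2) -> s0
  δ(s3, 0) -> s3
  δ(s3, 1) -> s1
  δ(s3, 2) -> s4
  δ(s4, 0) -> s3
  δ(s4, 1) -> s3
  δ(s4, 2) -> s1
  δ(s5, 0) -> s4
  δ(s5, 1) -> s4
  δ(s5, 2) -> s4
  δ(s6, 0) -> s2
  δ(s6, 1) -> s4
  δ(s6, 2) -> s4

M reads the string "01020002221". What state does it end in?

s0 --0--> s4
s4 --1--> s3
s3 --0--> s3
s3 --2--> s4
s4 --0--> s3
s3 --0--> s3
s3 --0--> s3
s3 --2--> s4
s4 --2--> s1
s1 --2--> s4
s4 --1--> s3

s3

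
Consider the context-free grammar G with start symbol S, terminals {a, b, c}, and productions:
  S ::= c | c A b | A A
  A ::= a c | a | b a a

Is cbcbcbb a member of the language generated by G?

no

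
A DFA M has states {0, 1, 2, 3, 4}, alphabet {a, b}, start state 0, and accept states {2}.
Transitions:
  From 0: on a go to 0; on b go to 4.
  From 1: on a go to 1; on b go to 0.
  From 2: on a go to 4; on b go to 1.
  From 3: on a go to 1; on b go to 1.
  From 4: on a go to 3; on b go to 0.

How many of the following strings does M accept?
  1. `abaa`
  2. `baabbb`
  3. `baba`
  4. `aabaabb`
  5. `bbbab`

0

`abaa`: rejected
`baabbb`: rejected
`baba`: rejected
`aabaabb`: rejected
`bbbab`: rejected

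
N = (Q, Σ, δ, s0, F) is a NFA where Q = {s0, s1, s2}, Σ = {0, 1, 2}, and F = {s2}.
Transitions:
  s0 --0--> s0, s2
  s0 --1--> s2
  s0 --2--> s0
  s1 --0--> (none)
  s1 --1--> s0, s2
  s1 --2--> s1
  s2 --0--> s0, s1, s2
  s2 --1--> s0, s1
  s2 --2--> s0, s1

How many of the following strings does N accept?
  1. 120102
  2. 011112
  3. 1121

120102: rejected
011112: rejected
1121: accepted

1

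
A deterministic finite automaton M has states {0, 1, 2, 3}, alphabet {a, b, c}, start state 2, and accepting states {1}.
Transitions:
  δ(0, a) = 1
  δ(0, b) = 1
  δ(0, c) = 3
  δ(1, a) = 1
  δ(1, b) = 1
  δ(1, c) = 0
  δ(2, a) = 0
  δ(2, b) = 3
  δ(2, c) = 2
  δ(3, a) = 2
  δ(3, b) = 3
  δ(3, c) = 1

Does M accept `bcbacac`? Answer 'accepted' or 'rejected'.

rejected

2 --b--> 3
3 --c--> 1
1 --b--> 1
1 --a--> 1
1 --c--> 0
0 --a--> 1
1 --c--> 0
End in state 0, which is not an accepting state.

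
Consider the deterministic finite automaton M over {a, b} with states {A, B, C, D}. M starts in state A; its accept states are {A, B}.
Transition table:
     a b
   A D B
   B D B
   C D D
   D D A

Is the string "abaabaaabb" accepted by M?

A --a--> D
D --b--> A
A --a--> D
D --a--> D
D --b--> A
A --a--> D
D --a--> D
D --a--> D
D --b--> A
A --b--> B
End in state B, which is an accepting state.

accepted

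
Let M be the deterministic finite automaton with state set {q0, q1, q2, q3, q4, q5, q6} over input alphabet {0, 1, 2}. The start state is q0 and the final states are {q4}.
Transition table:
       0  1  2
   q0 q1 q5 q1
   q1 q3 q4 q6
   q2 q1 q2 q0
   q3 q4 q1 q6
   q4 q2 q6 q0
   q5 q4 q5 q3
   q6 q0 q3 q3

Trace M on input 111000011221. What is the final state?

q4

q0 --1--> q5
q5 --1--> q5
q5 --1--> q5
q5 --0--> q4
q4 --0--> q2
q2 --0--> q1
q1 --0--> q3
q3 --1--> q1
q1 --1--> q4
q4 --2--> q0
q0 --2--> q1
q1 --1--> q4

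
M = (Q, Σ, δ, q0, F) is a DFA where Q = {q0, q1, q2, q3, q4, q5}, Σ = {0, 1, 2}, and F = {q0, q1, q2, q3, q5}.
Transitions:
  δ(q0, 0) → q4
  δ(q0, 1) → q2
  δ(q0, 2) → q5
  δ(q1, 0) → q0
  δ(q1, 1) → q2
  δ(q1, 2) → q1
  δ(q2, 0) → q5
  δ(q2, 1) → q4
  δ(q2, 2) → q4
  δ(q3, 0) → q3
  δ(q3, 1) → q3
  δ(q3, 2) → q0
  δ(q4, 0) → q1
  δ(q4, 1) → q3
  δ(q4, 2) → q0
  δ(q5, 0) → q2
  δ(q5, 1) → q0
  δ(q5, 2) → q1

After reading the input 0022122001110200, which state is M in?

q0 --0--> q4
q4 --0--> q1
q1 --2--> q1
q1 --2--> q1
q1 --1--> q2
q2 --2--> q4
q4 --2--> q0
q0 --0--> q4
q4 --0--> q1
q1 --1--> q2
q2 --1--> q4
q4 --1--> q3
q3 --0--> q3
q3 --2--> q0
q0 --0--> q4
q4 --0--> q1

q1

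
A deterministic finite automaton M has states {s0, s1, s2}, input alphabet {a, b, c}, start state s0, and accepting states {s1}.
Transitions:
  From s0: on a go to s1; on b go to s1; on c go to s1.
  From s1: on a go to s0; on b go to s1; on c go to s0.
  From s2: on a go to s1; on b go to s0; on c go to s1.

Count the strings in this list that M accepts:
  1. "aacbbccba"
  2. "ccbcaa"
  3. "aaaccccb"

1

"aacbbccba": rejected
"ccbcaa": rejected
"aaaccccb": accepted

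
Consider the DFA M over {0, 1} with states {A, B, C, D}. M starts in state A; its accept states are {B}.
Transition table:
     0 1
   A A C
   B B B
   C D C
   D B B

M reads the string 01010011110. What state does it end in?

B

A --0--> A
A --1--> C
C --0--> D
D --1--> B
B --0--> B
B --0--> B
B --1--> B
B --1--> B
B --1--> B
B --1--> B
B --0--> B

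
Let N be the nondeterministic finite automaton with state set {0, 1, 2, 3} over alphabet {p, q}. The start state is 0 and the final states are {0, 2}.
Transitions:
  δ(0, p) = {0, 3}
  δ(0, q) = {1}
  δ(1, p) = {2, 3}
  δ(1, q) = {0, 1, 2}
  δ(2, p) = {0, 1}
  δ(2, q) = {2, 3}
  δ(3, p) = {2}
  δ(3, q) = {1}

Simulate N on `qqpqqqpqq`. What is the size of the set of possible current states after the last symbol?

4

Start: {0}
read q: {1}
read q: {0, 1, 2}
read p: {0, 1, 2, 3}
read q: {0, 1, 2, 3}
read q: {0, 1, 2, 3}
read q: {0, 1, 2, 3}
read p: {0, 1, 2, 3}
read q: {0, 1, 2, 3}
read q: {0, 1, 2, 3}
Final reachable set {0, 1, 2, 3} has 4 states.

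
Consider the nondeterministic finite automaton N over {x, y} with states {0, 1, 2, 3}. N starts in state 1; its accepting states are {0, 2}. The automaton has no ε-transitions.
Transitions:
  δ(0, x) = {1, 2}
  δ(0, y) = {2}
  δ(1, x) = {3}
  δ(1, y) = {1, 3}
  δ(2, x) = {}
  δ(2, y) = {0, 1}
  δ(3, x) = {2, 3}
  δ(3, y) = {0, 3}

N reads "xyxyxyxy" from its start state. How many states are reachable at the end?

3

Start: {1}
read x: {3}
read y: {0, 3}
read x: {1, 2, 3}
read y: {0, 1, 3}
read x: {1, 2, 3}
read y: {0, 1, 3}
read x: {1, 2, 3}
read y: {0, 1, 3}
Final reachable set {0, 1, 3} has 3 states.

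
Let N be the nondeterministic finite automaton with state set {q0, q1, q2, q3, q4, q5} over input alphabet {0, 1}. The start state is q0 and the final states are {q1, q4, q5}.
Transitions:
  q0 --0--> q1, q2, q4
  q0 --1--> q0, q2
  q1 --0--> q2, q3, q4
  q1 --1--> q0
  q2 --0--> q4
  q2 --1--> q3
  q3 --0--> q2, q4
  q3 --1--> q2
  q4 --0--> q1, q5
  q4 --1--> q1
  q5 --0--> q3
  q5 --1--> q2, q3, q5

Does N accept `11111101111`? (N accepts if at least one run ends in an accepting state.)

Start: {q0}
read 1: {q0, q2}
read 1: {q0, q2, q3}
read 1: {q0, q2, q3}
read 1: {q0, q2, q3}
read 1: {q0, q2, q3}
read 1: {q0, q2, q3}
read 0: {q1, q2, q4}
read 1: {q0, q1, q3}
read 1: {q0, q2}
read 1: {q0, q2, q3}
read 1: {q0, q2, q3}
Reachable ∩ accepting = {} — empty.

rejected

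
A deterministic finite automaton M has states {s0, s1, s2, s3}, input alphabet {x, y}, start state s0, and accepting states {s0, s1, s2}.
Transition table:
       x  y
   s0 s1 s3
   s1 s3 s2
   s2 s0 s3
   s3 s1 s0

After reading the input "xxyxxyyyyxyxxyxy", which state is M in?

s3

s0 --x--> s1
s1 --x--> s3
s3 --y--> s0
s0 --x--> s1
s1 --x--> s3
s3 --y--> s0
s0 --y--> s3
s3 --y--> s0
s0 --y--> s3
s3 --x--> s1
s1 --y--> s2
s2 --x--> s0
s0 --x--> s1
s1 --y--> s2
s2 --x--> s0
s0 --y--> s3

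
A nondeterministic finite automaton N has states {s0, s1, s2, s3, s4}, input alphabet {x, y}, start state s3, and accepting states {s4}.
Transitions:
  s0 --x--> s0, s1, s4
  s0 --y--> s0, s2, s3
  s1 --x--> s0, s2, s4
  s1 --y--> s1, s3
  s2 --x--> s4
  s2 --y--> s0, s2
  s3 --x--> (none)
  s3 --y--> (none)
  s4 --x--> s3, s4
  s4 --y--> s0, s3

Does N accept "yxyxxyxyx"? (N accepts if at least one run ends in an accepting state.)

rejected

Start: {s3}
read y: {}
The reachable set is empty and stays empty for the remaining 8 symbols.
Reachable ∩ accepting = {} — empty.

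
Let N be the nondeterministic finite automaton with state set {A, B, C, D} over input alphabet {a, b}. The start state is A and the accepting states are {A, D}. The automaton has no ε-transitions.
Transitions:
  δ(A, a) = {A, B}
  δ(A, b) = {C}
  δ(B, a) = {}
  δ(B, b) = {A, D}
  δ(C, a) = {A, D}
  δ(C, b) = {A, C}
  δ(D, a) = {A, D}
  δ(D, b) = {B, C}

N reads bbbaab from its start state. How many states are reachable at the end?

Start: {A}
read b: {C}
read b: {A, C}
read b: {A, C}
read a: {A, B, D}
read a: {A, B, D}
read b: {A, B, C, D}
Final reachable set {A, B, C, D} has 4 states.

4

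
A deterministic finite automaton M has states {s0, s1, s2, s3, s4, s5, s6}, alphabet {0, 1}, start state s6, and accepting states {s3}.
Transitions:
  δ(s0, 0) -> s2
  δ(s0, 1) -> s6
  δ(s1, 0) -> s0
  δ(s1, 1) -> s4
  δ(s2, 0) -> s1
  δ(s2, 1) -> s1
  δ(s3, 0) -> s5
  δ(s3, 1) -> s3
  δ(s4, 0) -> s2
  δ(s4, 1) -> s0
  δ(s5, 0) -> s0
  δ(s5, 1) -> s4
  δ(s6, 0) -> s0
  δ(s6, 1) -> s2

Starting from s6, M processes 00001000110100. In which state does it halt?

s6 --0--> s0
s0 --0--> s2
s2 --0--> s1
s1 --0--> s0
s0 --1--> s6
s6 --0--> s0
s0 --0--> s2
s2 --0--> s1
s1 --1--> s4
s4 --1--> s0
s0 --0--> s2
s2 --1--> s1
s1 --0--> s0
s0 --0--> s2

s2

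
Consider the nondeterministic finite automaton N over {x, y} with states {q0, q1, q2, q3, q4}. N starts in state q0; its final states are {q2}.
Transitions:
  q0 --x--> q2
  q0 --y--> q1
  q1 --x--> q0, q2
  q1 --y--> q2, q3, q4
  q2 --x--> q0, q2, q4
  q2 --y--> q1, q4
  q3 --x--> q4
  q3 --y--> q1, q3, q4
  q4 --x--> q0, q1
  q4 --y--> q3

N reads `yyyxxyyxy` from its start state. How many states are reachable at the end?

4

Start: {q0}
read y: {q1}
read y: {q2, q3, q4}
read y: {q1, q3, q4}
read x: {q0, q1, q2, q4}
read x: {q0, q1, q2, q4}
read y: {q1, q2, q3, q4}
read y: {q1, q2, q3, q4}
read x: {q0, q1, q2, q4}
read y: {q1, q2, q3, q4}
Final reachable set {q1, q2, q3, q4} has 4 states.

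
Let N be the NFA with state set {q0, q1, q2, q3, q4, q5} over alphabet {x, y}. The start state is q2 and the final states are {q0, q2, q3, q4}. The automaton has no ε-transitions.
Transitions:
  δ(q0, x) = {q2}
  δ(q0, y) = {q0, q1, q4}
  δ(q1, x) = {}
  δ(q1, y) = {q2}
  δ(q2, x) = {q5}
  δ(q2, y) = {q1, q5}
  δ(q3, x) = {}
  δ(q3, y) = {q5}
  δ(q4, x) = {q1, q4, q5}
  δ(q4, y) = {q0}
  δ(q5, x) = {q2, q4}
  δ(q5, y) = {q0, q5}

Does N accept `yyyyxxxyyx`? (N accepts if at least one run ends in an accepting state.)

accepted

Start: {q2}
read y: {q1, q5}
read y: {q0, q2, q5}
read y: {q0, q1, q4, q5}
read y: {q0, q1, q2, q4, q5}
read x: {q1, q2, q4, q5}
read x: {q1, q2, q4, q5}
read x: {q1, q2, q4, q5}
read y: {q0, q1, q2, q5}
read y: {q0, q1, q2, q4, q5}
read x: {q1, q2, q4, q5}
Reachable ∩ accepting = {q2, q4} — nonempty.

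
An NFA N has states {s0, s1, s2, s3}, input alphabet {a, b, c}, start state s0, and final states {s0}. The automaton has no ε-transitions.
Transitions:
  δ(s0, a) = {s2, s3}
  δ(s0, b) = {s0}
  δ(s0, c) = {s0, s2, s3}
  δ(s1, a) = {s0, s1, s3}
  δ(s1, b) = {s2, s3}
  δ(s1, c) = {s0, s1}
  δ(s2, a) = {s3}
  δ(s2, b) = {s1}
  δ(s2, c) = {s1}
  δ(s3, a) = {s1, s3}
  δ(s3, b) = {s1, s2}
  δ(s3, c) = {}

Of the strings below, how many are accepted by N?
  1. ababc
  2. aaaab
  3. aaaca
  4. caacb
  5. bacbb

ababc: accepted
aaaab: accepted
aaaca: accepted
caacb: accepted
bacbb: rejected

4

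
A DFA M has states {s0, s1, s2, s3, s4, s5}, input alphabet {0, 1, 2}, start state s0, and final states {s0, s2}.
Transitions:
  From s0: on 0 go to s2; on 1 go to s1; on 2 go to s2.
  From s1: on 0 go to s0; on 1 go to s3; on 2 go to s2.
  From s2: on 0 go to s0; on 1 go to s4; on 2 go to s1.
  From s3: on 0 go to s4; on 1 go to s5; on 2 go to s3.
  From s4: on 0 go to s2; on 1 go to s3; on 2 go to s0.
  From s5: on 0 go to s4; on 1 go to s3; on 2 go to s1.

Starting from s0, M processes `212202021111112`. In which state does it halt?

s3

s0 --2--> s2
s2 --1--> s4
s4 --2--> s0
s0 --2--> s2
s2 --0--> s0
s0 --2--> s2
s2 --0--> s0
s0 --2--> s2
s2 --1--> s4
s4 --1--> s3
s3 --1--> s5
s5 --1--> s3
s3 --1--> s5
s5 --1--> s3
s3 --2--> s3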